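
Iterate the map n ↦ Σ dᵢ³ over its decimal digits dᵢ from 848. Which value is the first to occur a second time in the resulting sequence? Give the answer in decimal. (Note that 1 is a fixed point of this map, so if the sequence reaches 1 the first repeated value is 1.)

371

848 → 8³ + 4³ + 8³ = 512 + 64 + 512 = 1088
1088 → 1³ + 0³ + 8³ + 8³ = 1 + 0 + 512 + 512 = 1025
1025 → 1³ + 0³ + 2³ + 5³ = 1 + 0 + 8 + 125 = 134
134 → 1³ + 3³ + 4³ = 1 + 27 + 64 = 92
92 → 9³ + 2³ = 729 + 8 = 737
737 → 7³ + 3³ + 7³ = 343 + 27 + 343 = 713
713 → 7³ + 1³ + 3³ = 343 + 1 + 27 = 371
371 → 3³ + 7³ + 1³ = 27 + 343 + 1 = 371  — 371 already appeared earlier.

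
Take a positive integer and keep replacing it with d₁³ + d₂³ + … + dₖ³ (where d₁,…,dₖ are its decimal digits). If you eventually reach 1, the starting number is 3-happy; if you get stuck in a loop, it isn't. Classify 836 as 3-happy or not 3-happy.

not 3-happy

836 → 8³ + 3³ + 6³ = 512 + 27 + 216 = 755
755 → 7³ + 5³ + 5³ = 343 + 125 + 125 = 593
593 → 5³ + 9³ + 3³ = 125 + 729 + 27 = 881
881 → 8³ + 8³ + 1³ = 512 + 512 + 1 = 1025
1025 → 1³ + 0³ + 2³ + 5³ = 1 + 0 + 8 + 125 = 134
134 → 1³ + 3³ + 4³ = 1 + 27 + 64 = 92
92 → 9³ + 2³ = 729 + 8 = 737
737 → 7³ + 3³ + 7³ = 343 + 27 + 343 = 713
713 → 7³ + 1³ + 3³ = 343 + 1 + 27 = 371
371 → 3³ + 7³ + 1³ = 27 + 343 + 1 = 371  — 371 already seen; the sequence cycles without reaching 1.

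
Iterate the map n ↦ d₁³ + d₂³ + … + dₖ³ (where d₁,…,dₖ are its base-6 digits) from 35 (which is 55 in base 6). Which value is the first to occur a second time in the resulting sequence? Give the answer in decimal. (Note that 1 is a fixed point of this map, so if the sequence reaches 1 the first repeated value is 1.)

190

35 = (5,5)_6 → 5³ + 5³ = 250
250 = (1,0,5,4)_6 → 1³ + 0³ + 5³ + 4³ = 190
190 = (5,1,4)_6 → 5³ + 1³ + 4³ = 190  — 190 already appeared earlier.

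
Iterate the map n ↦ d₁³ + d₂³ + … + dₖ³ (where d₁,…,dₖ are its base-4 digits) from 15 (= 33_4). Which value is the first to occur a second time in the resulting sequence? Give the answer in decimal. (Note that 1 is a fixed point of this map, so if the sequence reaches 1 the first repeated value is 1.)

15 = (3,3)_4 → 54
54 = (3,1,2)_4 → 36
36 = (2,1,0)_4 → 9
9 = (2,1)_4 → 9  — 9 already appeared earlier.

9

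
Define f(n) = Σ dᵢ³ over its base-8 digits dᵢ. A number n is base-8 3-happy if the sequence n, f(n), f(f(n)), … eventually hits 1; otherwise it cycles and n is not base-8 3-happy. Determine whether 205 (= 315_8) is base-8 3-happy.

base-8 3-happy

205 = (3,1,5)_8 → 3³ + 1³ + 5³ = 27 + 1 + 125 = 153
153 = (2,3,1)_8 → 2³ + 3³ + 1³ = 8 + 27 + 1 = 36
36 = (4,4)_8 → 4³ + 4³ = 64 + 64 = 128
128 = (2,0,0)_8 → 2³ + 0³ + 0³ = 8 + 0 + 0 = 8
8 = (1,0)_8 → 1³ + 0³ = 1 + 0 = 1  — reached 1.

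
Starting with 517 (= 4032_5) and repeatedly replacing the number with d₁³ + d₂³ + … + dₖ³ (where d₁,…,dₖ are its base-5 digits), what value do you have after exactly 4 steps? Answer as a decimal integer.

27

517 = (4,0,3,2)_5 → 99
99 = (3,4,4)_5 → 155
155 = (1,1,1,0)_5 → 3
3 = (3)_5 → 27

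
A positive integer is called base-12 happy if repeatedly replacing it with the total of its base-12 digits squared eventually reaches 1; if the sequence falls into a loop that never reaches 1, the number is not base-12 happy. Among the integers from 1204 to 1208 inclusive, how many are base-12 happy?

1

1204: 1204 → 96 → 64 → 41 → 34 → 104 → 128 → 164 → 66 → 61 → 26 → 8 → 64  — not base-12 happy
1205: 1205 → 105 → 145 → 2 → 4 → 16 → 17 → 26 → 8 → 64 → 41 → 34 → 104 → 128 → 164 → 66 → 61 → 26  — not base-12 happy
1206: 1206 → 116 → 145 → 2 → 4 → 16 → 17 → 26 → 8 → 64 → 41 → 34 → 104 → 128 → 164 → 66 → 61 → 26  — not base-12 happy
1207: 1207 → 129 → 181 → 11 → 121 → 101 → 89 → 74 → 40 → 25 → 5 → 25  — not base-12 happy
1208: 1208 → 144 → 1  — base-12 happy
base-12 happy: 1208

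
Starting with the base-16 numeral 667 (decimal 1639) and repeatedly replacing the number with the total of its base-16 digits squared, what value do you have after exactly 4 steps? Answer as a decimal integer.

1639 = (6,6,7)_16 → 6² + 6² + 7² = 36 + 36 + 49 = 121
121 = (7,9)_16 → 7² + 9² = 49 + 81 = 130
130 = (8,2)_16 → 8² + 2² = 64 + 4 = 68
68 = (4,4)_16 → 4² + 4² = 16 + 16 = 32

32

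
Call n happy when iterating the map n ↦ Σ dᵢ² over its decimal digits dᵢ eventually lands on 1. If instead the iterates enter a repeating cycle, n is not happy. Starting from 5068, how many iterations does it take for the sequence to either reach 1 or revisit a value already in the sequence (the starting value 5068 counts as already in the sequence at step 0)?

15

5068 → 125
125 → 30
30 → 9
9 → 81
81 → 65
65 → 61
61 → 37
37 → 58
58 → 89
89 → 145
145 → 42
42 → 20
20 → 4
4 → 16
16 → 37  — 37 repeats.
That took 15 steps.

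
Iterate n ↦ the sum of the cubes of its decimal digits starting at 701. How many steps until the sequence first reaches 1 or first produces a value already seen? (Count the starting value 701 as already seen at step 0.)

9

701 → 7³ + 0³ + 1³ = 343 + 0 + 1 = 344
344 → 3³ + 4³ + 4³ = 27 + 64 + 64 = 155
155 → 1³ + 5³ + 5³ = 1 + 125 + 125 = 251
251 → 2³ + 5³ + 1³ = 8 + 125 + 1 = 134
134 → 1³ + 3³ + 4³ = 1 + 27 + 64 = 92
92 → 9³ + 2³ = 729 + 8 = 737
737 → 7³ + 3³ + 7³ = 343 + 27 + 343 = 713
713 → 7³ + 1³ + 3³ = 343 + 1 + 27 = 371
371 → 3³ + 7³ + 1³ = 27 + 343 + 1 = 371  — 371 repeats.
That took 9 steps.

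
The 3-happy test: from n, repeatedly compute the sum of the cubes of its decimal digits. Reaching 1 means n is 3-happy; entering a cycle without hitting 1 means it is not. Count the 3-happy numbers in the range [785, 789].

1

785: 785 → 980 → 1241 → 74 → 407 → 407  (repeats 407)
786: 786 → 1071 → 345 → 216 → 225 → 141 → 66 → 432 → 99 → 1458 → 702 → 351 → 153 → 153  (repeats 153)
787: 787 → 1198 → 1243 → 100 → 1  (reaches 1)
788: 788 → 1367 → 587 → 980 → 1241 → 74 → 407 → 407  (repeats 407)
789: 789 → 1584 → 702 → 351 → 153 → 153  (repeats 153)
3-happy: 787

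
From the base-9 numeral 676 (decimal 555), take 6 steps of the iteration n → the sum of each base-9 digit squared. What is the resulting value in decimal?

89

555 = (6,7,6)_9 → 121
121 = (1,4,4)_9 → 33
33 = (3,6)_9 → 45
45 = (5,0)_9 → 25
25 = (2,7)_9 → 53
53 = (5,8)_9 → 89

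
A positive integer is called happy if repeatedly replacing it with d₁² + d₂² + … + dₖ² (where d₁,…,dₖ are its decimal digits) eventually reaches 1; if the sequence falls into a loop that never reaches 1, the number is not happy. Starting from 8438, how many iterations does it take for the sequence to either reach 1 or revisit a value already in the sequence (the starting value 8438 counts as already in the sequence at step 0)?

15

8438 → 8² + 4² + 3² + 8² = 64 + 16 + 9 + 64 = 153
153 → 1² + 5² + 3² = 1 + 25 + 9 = 35
35 → 3² + 5² = 9 + 25 = 34
34 → 3² + 4² = 9 + 16 = 25
25 → 2² + 5² = 4 + 25 = 29
29 → 2² + 9² = 4 + 81 = 85
85 → 8² + 5² = 64 + 25 = 89
89 → 8² + 9² = 64 + 81 = 145
145 → 1² + 4² + 5² = 1 + 16 + 25 = 42
42 → 4² + 2² = 16 + 4 = 20
20 → 2² + 0² = 4 + 0 = 4
4 → 4² = 16
16 → 1² + 6² = 1 + 36 = 37
37 → 3² + 7² = 9 + 49 = 58
58 → 5² + 8² = 25 + 64 = 89  — 89 repeats.
That took 15 steps.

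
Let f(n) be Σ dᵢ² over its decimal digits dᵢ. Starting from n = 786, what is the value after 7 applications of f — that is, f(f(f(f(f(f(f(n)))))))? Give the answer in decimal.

786 → 7² + 8² + 6² = 149
149 → 1² + 4² + 9² = 98
98 → 9² + 8² = 145
145 → 1² + 4² + 5² = 42
42 → 4² + 2² = 20
20 → 2² + 0² = 4
4 → 4² = 16

16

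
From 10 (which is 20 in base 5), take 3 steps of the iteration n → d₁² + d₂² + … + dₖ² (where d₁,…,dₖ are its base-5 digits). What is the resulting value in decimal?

10

10 = (2,0)_5 → 2² + 0² = 4 + 0 = 4
4 = (4)_5 → 4² = 16
16 = (3,1)_5 → 3² + 1² = 9 + 1 = 10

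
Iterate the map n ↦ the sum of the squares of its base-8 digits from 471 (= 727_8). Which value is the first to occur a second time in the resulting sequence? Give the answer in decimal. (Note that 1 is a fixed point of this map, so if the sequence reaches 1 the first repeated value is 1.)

471 = (7,2,7)_8 → 7² + 2² + 7² = 102
102 = (1,4,6)_8 → 1² + 4² + 6² = 53
53 = (6,5)_8 → 6² + 5² = 61
61 = (7,5)_8 → 7² + 5² = 74
74 = (1,1,2)_8 → 1² + 1² + 2² = 6
6 = (6)_8 → 6² = 36
36 = (4,4)_8 → 4² + 4² = 32
32 = (4,0)_8 → 4² + 0² = 16
16 = (2,0)_8 → 2² + 0² = 4
4 = (4)_8 → 4² = 16  — 16 already appeared earlier.

16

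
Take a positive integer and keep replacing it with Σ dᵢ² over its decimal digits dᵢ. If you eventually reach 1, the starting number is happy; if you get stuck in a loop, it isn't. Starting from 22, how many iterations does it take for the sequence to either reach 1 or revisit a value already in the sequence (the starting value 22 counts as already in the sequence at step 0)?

22 → 8
8 → 64
64 → 52
52 → 29
29 → 85
85 → 89
89 → 145
145 → 42
42 → 20
20 → 4
4 → 16
16 → 37
37 → 58
58 → 89  — 89 repeats.
That took 14 steps.

14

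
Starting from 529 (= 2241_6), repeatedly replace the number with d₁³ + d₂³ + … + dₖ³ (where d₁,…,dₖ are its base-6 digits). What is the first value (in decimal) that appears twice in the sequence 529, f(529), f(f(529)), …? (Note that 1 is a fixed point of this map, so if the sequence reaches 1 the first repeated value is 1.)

1

529 = (2,2,4,1)_6 → 2³ + 2³ + 4³ + 1³ = 8 + 8 + 64 + 1 = 81
81 = (2,1,3)_6 → 2³ + 1³ + 3³ = 8 + 1 + 27 = 36
36 = (1,0,0)_6 → 1³ + 0³ + 0³ = 1 + 0 + 0 = 1  — reached the fixed point 1.
1 → 1, so 1 is the first repeated value.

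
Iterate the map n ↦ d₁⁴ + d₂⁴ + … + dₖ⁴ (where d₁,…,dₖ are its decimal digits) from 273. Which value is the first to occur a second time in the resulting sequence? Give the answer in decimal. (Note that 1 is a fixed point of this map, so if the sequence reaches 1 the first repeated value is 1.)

13139

273 → 2⁴ + 7⁴ + 3⁴ = 2498
2498 → 2⁴ + 4⁴ + 9⁴ + 8⁴ = 10929
10929 → 1⁴ + 0⁴ + 9⁴ + 2⁴ + 9⁴ = 13139
13139 → 1⁴ + 3⁴ + 1⁴ + 3⁴ + 9⁴ = 6725
6725 → 6⁴ + 7⁴ + 2⁴ + 5⁴ = 4338
4338 → 4⁴ + 3⁴ + 3⁴ + 8⁴ = 4514
4514 → 4⁴ + 5⁴ + 1⁴ + 4⁴ = 1138
1138 → 1⁴ + 1⁴ + 3⁴ + 8⁴ = 4179
4179 → 4⁴ + 1⁴ + 7⁴ + 9⁴ = 9219
9219 → 9⁴ + 2⁴ + 1⁴ + 9⁴ = 13139  — 13139 already appeared earlier.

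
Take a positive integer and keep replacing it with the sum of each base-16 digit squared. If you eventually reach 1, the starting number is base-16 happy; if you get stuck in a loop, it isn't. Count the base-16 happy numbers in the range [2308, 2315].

2308: 2308 → 97 → 37 → 29 → 170 → 200 → 208 → 169 → 181 → 146 → 85 → 50 → 13 → 169  — not base-16 happy
2309: 2309 → 106 → 136 → 128 → 64 → 16 → 1  — base-16 happy
2310: 2310 → 117 → 74 → 116 → 65 → 17 → 2 → 4 → 16 → 1  — base-16 happy
2311: 2311 → 130 → 68 → 32 → 4 → 16 → 1  — base-16 happy
2312: 2312 → 145 → 82 → 29 → 170 → 200 → 208 → 169 → 181 → 146 → 85 → 50 → 13 → 169  — not base-16 happy
2313: 2313 → 162 → 104 → 100 → 52 → 25 → 82 → 29 → 170 → 200 → 208 → 169 → 181 → 146 → 85 → 50 → 13 → 169  — not base-16 happy
2314: 2314 → 181 → 146 → 85 → 50 → 13 → 169 → 181  — not base-16 happy
2315: 2315 → 202 → 244 → 241 → 226 → 200 → 208 → 169 → 181 → 146 → 85 → 50 → 13 → 169  — not base-16 happy
base-16 happy: 2309, 2310, 2311

3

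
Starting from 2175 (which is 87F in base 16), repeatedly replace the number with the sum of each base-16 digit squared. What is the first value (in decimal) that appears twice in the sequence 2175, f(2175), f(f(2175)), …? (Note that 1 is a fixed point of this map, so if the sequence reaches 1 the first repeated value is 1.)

169

2175 = (8,7,15)_16 → 8² + 7² + 15² = 64 + 49 + 225 = 338
338 = (1,5,2)_16 → 1² + 5² + 2² = 1 + 25 + 4 = 30
30 = (1,14)_16 → 1² + 14² = 1 + 196 = 197
197 = (12,5)_16 → 12² + 5² = 144 + 25 = 169
169 = (10,9)_16 → 10² + 9² = 100 + 81 = 181
181 = (11,5)_16 → 11² + 5² = 121 + 25 = 146
146 = (9,2)_16 → 9² + 2² = 81 + 4 = 85
85 = (5,5)_16 → 5² + 5² = 25 + 25 = 50
50 = (3,2)_16 → 3² + 2² = 9 + 4 = 13
13 = (13)_16 → 13² = 169  — 169 already appeared earlier.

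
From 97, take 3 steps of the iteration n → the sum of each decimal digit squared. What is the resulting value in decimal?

97 → 9² + 7² = 130
130 → 1² + 3² + 0² = 10
10 → 1² + 0² = 1

1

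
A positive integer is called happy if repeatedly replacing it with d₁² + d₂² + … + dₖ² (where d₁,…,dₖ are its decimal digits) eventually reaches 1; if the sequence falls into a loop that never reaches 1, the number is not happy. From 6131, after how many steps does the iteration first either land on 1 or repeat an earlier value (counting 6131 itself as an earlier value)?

12

6131 → 6² + 1² + 3² + 1² = 47
47 → 4² + 7² = 65
65 → 6² + 5² = 61
61 → 6² + 1² = 37
37 → 3² + 7² = 58
58 → 5² + 8² = 89
89 → 8² + 9² = 145
145 → 1² + 4² + 5² = 42
42 → 4² + 2² = 20
20 → 2² + 0² = 4
4 → 4² = 16
16 → 1² + 6² = 37  — 37 repeats.
That took 12 steps.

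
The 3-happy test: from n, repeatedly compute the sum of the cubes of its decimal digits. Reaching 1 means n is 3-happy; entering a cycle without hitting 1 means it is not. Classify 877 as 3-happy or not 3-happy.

3-happy

877 → 8³ + 7³ + 7³ = 512 + 343 + 343 = 1198
1198 → 1³ + 1³ + 9³ + 8³ = 1 + 1 + 729 + 512 = 1243
1243 → 1³ + 2³ + 4³ + 3³ = 1 + 8 + 64 + 27 = 100
100 → 1³ + 0³ + 0³ = 1 + 0 + 0 = 1  — reached 1.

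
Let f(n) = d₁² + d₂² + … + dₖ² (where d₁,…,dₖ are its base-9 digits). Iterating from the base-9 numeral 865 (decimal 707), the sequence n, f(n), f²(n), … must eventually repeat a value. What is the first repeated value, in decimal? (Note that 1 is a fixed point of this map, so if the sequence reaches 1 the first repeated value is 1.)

1

707 = (8,6,5)_9 → 8² + 6² + 5² = 64 + 36 + 25 = 125
125 = (1,4,8)_9 → 1² + 4² + 8² = 1 + 16 + 64 = 81
81 = (1,0,0)_9 → 1² + 0² + 0² = 1 + 0 + 0 = 1  — reached the fixed point 1.
1 → 1, so 1 is the first repeated value.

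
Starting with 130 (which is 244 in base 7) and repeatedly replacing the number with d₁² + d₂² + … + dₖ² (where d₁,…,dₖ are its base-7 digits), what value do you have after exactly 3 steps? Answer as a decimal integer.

34

130 = (2,4,4)_7 → 2² + 4² + 4² = 36
36 = (5,1)_7 → 5² + 1² = 26
26 = (3,5)_7 → 3² + 5² = 34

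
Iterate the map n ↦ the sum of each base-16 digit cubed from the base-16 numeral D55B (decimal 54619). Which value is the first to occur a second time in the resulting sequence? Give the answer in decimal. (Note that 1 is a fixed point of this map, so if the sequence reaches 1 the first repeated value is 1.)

54619 = (13,5,5,11)_16 → 13³ + 5³ + 5³ + 11³ = 2197 + 125 + 125 + 1331 = 3778
3778 = (14,12,2)_16 → 14³ + 12³ + 2³ = 2744 + 1728 + 8 = 4480
4480 = (1,1,8,0)_16 → 1³ + 1³ + 8³ + 0³ = 1 + 1 + 512 + 0 = 514
514 = (2,0,2)_16 → 2³ + 0³ + 2³ = 8 + 0 + 8 = 16
16 = (1,0)_16 → 1³ + 0³ = 1 + 0 = 1  — reached the fixed point 1.
1 → 1, so 1 is the first repeated value.

1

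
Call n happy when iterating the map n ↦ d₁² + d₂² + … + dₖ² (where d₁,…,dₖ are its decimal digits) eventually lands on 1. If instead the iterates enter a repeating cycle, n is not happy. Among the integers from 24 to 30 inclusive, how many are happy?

1

24: 24 → 20 → 4 → 16 → 37 → 58 → 89 → 145 → 42 → 20  (repeats 20)
25: 25 → 29 → 85 → 89 → 145 → 42 → 20 → 4 → 16 → 37 → 58 → 89  (repeats 89)
26: 26 → 40 → 16 → 37 → 58 → 89 → 145 → 42 → 20 → 4 → 16  (repeats 16)
27: 27 → 53 → 34 → 25 → 29 → 85 → 89 → 145 → 42 → 20 → 4 → 16 → 37 → 58 → 89  (repeats 89)
28: 28 → 68 → 100 → 1  (reaches 1)
29: 29 → 85 → 89 → 145 → 42 → 20 → 4 → 16 → 37 → 58 → 89  (repeats 89)
30: 30 → 9 → 81 → 65 → 61 → 37 → 58 → 89 → 145 → 42 → 20 → 4 → 16 → 37  (repeats 37)
happy: 28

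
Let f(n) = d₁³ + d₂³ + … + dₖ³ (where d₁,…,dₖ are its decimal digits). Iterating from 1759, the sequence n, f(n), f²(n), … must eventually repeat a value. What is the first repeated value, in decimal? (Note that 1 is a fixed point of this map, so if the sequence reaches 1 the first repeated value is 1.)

1

1759 → 1³ + 7³ + 5³ + 9³ = 1198
1198 → 1³ + 1³ + 9³ + 8³ = 1243
1243 → 1³ + 2³ + 4³ + 3³ = 100
100 → 1³ + 0³ + 0³ = 1  — reached the fixed point 1.
1 → 1, so 1 is the first repeated value.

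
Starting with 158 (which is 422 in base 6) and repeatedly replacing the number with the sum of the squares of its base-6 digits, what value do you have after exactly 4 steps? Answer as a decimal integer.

13

158 = (4,2,2)_6 → 4² + 2² + 2² = 16 + 4 + 4 = 24
24 = (4,0)_6 → 4² + 0² = 16 + 0 = 16
16 = (2,4)_6 → 2² + 4² = 4 + 16 = 20
20 = (3,2)_6 → 3² + 2² = 9 + 4 = 13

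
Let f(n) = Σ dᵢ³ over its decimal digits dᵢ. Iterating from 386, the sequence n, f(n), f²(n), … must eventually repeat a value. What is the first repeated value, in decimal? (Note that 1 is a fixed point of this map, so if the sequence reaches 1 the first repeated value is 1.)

371

386 → 3³ + 8³ + 6³ = 27 + 512 + 216 = 755
755 → 7³ + 5³ + 5³ = 343 + 125 + 125 = 593
593 → 5³ + 9³ + 3³ = 125 + 729 + 27 = 881
881 → 8³ + 8³ + 1³ = 512 + 512 + 1 = 1025
1025 → 1³ + 0³ + 2³ + 5³ = 1 + 0 + 8 + 125 = 134
134 → 1³ + 3³ + 4³ = 1 + 27 + 64 = 92
92 → 9³ + 2³ = 729 + 8 = 737
737 → 7³ + 3³ + 7³ = 343 + 27 + 343 = 713
713 → 7³ + 1³ + 3³ = 343 + 1 + 27 = 371
371 → 3³ + 7³ + 1³ = 27 + 343 + 1 = 371  — 371 already appeared earlier.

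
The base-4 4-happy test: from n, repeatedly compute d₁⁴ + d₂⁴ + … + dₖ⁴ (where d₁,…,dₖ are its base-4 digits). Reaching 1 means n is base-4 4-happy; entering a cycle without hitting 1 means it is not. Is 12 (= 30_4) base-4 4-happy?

not base-4 4-happy

12 = (3,0)_4 → 3⁴ + 0⁴ = 81 + 0 = 81
81 = (1,1,0,1)_4 → 1⁴ + 1⁴ + 0⁴ + 1⁴ = 1 + 1 + 0 + 1 = 3
3 = (3)_4 → 3⁴ = 81  — 81 already seen; the sequence cycles without reaching 1.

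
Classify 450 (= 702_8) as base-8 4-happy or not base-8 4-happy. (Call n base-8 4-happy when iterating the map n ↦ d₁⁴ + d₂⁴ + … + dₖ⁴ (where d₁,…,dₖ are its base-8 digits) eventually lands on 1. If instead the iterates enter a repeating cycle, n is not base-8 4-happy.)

base-8 4-happy

450 = (7,0,2)_8 → 7⁴ + 0⁴ + 2⁴ = 2417
2417 = (4,5,6,1)_8 → 4⁴ + 5⁴ + 6⁴ + 1⁴ = 2178
2178 = (4,2,0,2)_8 → 4⁴ + 2⁴ + 0⁴ + 2⁴ = 288
288 = (4,4,0)_8 → 4⁴ + 4⁴ + 0⁴ = 512
512 = (1,0,0,0)_8 → 1⁴ + 0⁴ + 0⁴ + 0⁴ = 1  — reached 1.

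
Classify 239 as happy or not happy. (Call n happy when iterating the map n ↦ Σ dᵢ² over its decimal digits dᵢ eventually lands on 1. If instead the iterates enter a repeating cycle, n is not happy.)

happy

239 → 2² + 3² + 9² = 4 + 9 + 81 = 94
94 → 9² + 4² = 81 + 16 = 97
97 → 9² + 7² = 81 + 49 = 130
130 → 1² + 3² + 0² = 1 + 9 + 0 = 10
10 → 1² + 0² = 1 + 0 = 1  — reached 1.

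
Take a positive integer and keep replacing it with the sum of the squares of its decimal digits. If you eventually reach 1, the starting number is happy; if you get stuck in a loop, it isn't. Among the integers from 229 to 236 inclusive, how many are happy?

229: 229 → 89 → 145 → 42 → 20 → 4 → 16 → 37 → 58 → 89  — not happy
230: 230 → 13 → 10 → 1  — happy
231: 231 → 14 → 17 → 50 → 25 → 29 → 85 → 89 → 145 → 42 → 20 → 4 → 16 → 37 → 58 → 89  — not happy
232: 232 → 17 → 50 → 25 → 29 → 85 → 89 → 145 → 42 → 20 → 4 → 16 → 37 → 58 → 89  — not happy
233: 233 → 22 → 8 → 64 → 52 → 29 → 85 → 89 → 145 → 42 → 20 → 4 → 16 → 37 → 58 → 89  — not happy
234: 234 → 29 → 85 → 89 → 145 → 42 → 20 → 4 → 16 → 37 → 58 → 89  — not happy
235: 235 → 38 → 73 → 58 → 89 → 145 → 42 → 20 → 4 → 16 → 37 → 58  — not happy
236: 236 → 49 → 97 → 130 → 10 → 1  — happy
happy: 230, 236

2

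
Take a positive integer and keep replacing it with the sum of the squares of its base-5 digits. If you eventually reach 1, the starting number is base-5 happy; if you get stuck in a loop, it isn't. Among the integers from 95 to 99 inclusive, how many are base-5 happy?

2

95: 95 → 25 → 1  (reaches 1)
96: 96 → 26 → 2 → 4 → 16 → 10 → 4  (repeats 4)
97: 97 → 29 → 17 → 13 → 13  (repeats 13)
98: 98 → 34 → 18 → 18  (repeats 18)
99: 99 → 41 → 11 → 5 → 1  (reaches 1)
base-5 happy: 95, 99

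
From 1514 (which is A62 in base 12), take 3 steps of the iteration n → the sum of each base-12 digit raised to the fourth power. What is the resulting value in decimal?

1514 = (10,6,2)_12 → 10⁴ + 6⁴ + 2⁴ = 11312
11312 = (6,6,6,8)_12 → 6⁴ + 6⁴ + 6⁴ + 8⁴ = 7984
7984 = (4,7,5,4)_12 → 4⁴ + 7⁴ + 5⁴ + 4⁴ = 3538

3538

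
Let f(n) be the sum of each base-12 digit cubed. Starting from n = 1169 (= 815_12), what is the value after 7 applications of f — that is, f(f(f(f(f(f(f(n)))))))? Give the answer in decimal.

1728

1169 = (8,1,5)_12 → 8³ + 1³ + 5³ = 512 + 1 + 125 = 638
638 = (4,5,2)_12 → 4³ + 5³ + 2³ = 64 + 125 + 8 = 197
197 = (1,4,5)_12 → 1³ + 4³ + 5³ = 1 + 64 + 125 = 190
190 = (1,3,10)_12 → 1³ + 3³ + 10³ = 1 + 27 + 1000 = 1028
1028 = (7,1,8)_12 → 7³ + 1³ + 8³ = 343 + 1 + 512 = 856
856 = (5,11,4)_12 → 5³ + 11³ + 4³ = 125 + 1331 + 64 = 1520
1520 = (10,6,8)_12 → 10³ + 6³ + 8³ = 1000 + 216 + 512 = 1728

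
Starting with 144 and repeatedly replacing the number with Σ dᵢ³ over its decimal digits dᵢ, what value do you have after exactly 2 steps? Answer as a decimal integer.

738

144 → 1³ + 4³ + 4³ = 1 + 64 + 64 = 129
129 → 1³ + 2³ + 9³ = 1 + 8 + 729 = 738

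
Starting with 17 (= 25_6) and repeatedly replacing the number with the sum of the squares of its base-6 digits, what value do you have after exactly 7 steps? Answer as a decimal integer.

25

17 = (2,5)_6 → 2² + 5² = 29
29 = (4,5)_6 → 4² + 5² = 41
41 = (1,0,5)_6 → 1² + 0² + 5² = 26
26 = (4,2)_6 → 4² + 2² = 20
20 = (3,2)_6 → 3² + 2² = 13
13 = (2,1)_6 → 2² + 1² = 5
5 = (5)_6 → 5² = 25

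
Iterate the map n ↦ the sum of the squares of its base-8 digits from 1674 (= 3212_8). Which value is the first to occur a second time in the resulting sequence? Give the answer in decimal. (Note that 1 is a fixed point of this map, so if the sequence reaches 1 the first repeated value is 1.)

1674 = (3,2,1,2)_8 → 3² + 2² + 1² + 2² = 18
18 = (2,2)_8 → 2² + 2² = 8
8 = (1,0)_8 → 1² + 0² = 1  — reached the fixed point 1.
1 → 1, so 1 is the first repeated value.

1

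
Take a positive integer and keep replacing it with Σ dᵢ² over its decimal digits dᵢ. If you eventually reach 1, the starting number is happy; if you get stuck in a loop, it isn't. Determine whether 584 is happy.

not happy

584 → 105
105 → 26
26 → 40
40 → 16
16 → 37
37 → 58
58 → 89
89 → 145
145 → 42
42 → 20
20 → 4
4 → 16  — 16 already seen; the sequence cycles without reaching 1.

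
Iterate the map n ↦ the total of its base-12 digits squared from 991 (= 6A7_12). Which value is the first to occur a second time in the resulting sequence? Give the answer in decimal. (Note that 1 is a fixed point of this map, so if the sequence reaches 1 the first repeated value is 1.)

991 = (6,10,7)_12 → 6² + 10² + 7² = 36 + 100 + 49 = 185
185 = (1,3,5)_12 → 1² + 3² + 5² = 1 + 9 + 25 = 35
35 = (2,11)_12 → 2² + 11² = 4 + 121 = 125
125 = (10,5)_12 → 10² + 5² = 100 + 25 = 125  — 125 already appeared earlier.

125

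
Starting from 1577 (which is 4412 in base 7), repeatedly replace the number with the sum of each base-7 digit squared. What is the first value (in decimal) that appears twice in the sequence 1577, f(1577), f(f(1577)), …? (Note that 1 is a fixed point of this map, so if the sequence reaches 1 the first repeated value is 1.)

1577 = (4,4,1,2)_7 → 4² + 4² + 1² + 2² = 37
37 = (5,2)_7 → 5² + 2² = 29
29 = (4,1)_7 → 4² + 1² = 17
17 = (2,3)_7 → 2² + 3² = 13
13 = (1,6)_7 → 1² + 6² = 37  — 37 already appeared earlier.

37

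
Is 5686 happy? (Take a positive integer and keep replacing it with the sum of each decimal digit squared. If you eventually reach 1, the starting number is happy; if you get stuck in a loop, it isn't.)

not happy

5686 → 161
161 → 38
38 → 73
73 → 58
58 → 89
89 → 145
145 → 42
42 → 20
20 → 4
4 → 16
16 → 37
37 → 58  — 58 already seen; the sequence cycles without reaching 1.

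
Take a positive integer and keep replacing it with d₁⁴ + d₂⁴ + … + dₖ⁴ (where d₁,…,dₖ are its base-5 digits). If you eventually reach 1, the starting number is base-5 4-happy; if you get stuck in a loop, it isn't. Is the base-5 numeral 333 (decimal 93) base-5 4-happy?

93 = (3,3,3)_5 → 3⁴ + 3⁴ + 3⁴ = 81 + 81 + 81 = 243
243 = (1,4,3,3)_5 → 1⁴ + 4⁴ + 3⁴ + 3⁴ = 1 + 256 + 81 + 81 = 419
419 = (3,1,3,4)_5 → 3⁴ + 1⁴ + 3⁴ + 4⁴ = 81 + 1 + 81 + 256 = 419  — 419 already seen; the sequence cycles without reaching 1.

not base-5 4-happy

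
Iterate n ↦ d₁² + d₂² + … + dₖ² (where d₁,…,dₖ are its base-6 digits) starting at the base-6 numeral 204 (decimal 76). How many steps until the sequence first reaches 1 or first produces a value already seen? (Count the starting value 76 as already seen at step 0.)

76 = (2,0,4)_6 → 2² + 0² + 4² = 20
20 = (3,2)_6 → 3² + 2² = 13
13 = (2,1)_6 → 2² + 1² = 5
5 = (5)_6 → 5² = 25
25 = (4,1)_6 → 4² + 1² = 17
17 = (2,5)_6 → 2² + 5² = 29
29 = (4,5)_6 → 4² + 5² = 41
41 = (1,0,5)_6 → 1² + 0² + 5² = 26
26 = (4,2)_6 → 4² + 2² = 20  — 20 repeats.
That took 9 steps.

9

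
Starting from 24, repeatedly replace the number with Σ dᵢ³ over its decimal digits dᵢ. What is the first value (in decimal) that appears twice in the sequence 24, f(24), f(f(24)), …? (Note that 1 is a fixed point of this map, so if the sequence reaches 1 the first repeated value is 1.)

24 → 2³ + 4³ = 72
72 → 7³ + 2³ = 351
351 → 3³ + 5³ + 1³ = 153
153 → 1³ + 5³ + 3³ = 153  — 153 already appeared earlier.

153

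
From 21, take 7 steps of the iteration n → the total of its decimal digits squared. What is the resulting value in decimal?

42

21 → 2² + 1² = 4 + 1 = 5
5 → 5² = 25
25 → 2² + 5² = 4 + 25 = 29
29 → 2² + 9² = 4 + 81 = 85
85 → 8² + 5² = 64 + 25 = 89
89 → 8² + 9² = 64 + 81 = 145
145 → 1² + 4² + 5² = 1 + 16 + 25 = 42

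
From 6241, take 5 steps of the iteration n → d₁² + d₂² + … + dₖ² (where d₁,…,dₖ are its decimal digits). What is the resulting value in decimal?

37

6241 → 6² + 2² + 4² + 1² = 36 + 4 + 16 + 1 = 57
57 → 5² + 7² = 25 + 49 = 74
74 → 7² + 4² = 49 + 16 = 65
65 → 6² + 5² = 36 + 25 = 61
61 → 6² + 1² = 36 + 1 = 37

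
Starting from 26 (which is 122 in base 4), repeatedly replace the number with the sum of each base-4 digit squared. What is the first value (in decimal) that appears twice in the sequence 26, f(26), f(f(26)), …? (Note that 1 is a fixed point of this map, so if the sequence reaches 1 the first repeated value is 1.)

1

26 = (1,2,2)_4 → 1² + 2² + 2² = 9
9 = (2,1)_4 → 2² + 1² = 5
5 = (1,1)_4 → 1² + 1² = 2
2 = (2)_4 → 2² = 4
4 = (1,0)_4 → 1² + 0² = 1  — reached the fixed point 1.
1 → 1, so 1 is the first repeated value.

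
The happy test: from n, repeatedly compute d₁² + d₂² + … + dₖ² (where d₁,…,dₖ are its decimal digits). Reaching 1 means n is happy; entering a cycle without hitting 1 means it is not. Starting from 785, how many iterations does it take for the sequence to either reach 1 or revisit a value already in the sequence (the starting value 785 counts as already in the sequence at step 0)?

785 → 138
138 → 74
74 → 65
65 → 61
61 → 37
37 → 58
58 → 89
89 → 145
145 → 42
42 → 20
20 → 4
4 → 16
16 → 37  — 37 repeats.
That took 13 steps.

13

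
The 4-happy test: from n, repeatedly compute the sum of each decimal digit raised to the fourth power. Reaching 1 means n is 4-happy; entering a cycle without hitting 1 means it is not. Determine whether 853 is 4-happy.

853 → 8⁴ + 5⁴ + 3⁴ = 4802
4802 → 4⁴ + 8⁴ + 0⁴ + 2⁴ = 4368
4368 → 4⁴ + 3⁴ + 6⁴ + 8⁴ = 5729
5729 → 5⁴ + 7⁴ + 2⁴ + 9⁴ = 9603
9603 → 9⁴ + 6⁴ + 0⁴ + 3⁴ = 7938
7938 → 7⁴ + 9⁴ + 3⁴ + 8⁴ = 13139
13139 → 1⁴ + 3⁴ + 1⁴ + 3⁴ + 9⁴ = 6725
6725 → 6⁴ + 7⁴ + 2⁴ + 5⁴ = 4338
4338 → 4⁴ + 3⁴ + 3⁴ + 8⁴ = 4514
4514 → 4⁴ + 5⁴ + 1⁴ + 4⁴ = 1138
1138 → 1⁴ + 1⁴ + 3⁴ + 8⁴ = 4179
4179 → 4⁴ + 1⁴ + 7⁴ + 9⁴ = 9219
9219 → 9⁴ + 2⁴ + 1⁴ + 9⁴ = 13139  — 13139 already seen; the sequence cycles without reaching 1.

not 4-happy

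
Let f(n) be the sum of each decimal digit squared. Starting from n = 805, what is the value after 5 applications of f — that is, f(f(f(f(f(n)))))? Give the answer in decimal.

805 → 8² + 0² + 5² = 89
89 → 8² + 9² = 145
145 → 1² + 4² + 5² = 42
42 → 4² + 2² = 20
20 → 2² + 0² = 4

4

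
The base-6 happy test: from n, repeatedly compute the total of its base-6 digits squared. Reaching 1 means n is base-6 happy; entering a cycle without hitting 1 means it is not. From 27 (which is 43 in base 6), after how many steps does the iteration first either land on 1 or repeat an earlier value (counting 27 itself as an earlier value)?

9

27 = (4,3)_6 → 25
25 = (4,1)_6 → 17
17 = (2,5)_6 → 29
29 = (4,5)_6 → 41
41 = (1,0,5)_6 → 26
26 = (4,2)_6 → 20
20 = (3,2)_6 → 13
13 = (2,1)_6 → 5
5 = (5)_6 → 25  — 25 repeats.
That took 9 steps.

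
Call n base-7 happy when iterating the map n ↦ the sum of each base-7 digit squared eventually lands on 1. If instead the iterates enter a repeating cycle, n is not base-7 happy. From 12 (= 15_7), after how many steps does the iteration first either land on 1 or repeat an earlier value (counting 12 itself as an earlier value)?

5

12 = (1,5)_7 → 1² + 5² = 1 + 25 = 26
26 = (3,5)_7 → 3² + 5² = 9 + 25 = 34
34 = (4,6)_7 → 4² + 6² = 16 + 36 = 52
52 = (1,0,3)_7 → 1² + 0² + 3² = 1 + 0 + 9 = 10
10 = (1,3)_7 → 1² + 3² = 1 + 9 = 10  — 10 repeats.
That took 5 steps.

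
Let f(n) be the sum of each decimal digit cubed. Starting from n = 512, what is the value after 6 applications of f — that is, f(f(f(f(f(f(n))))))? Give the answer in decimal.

371

512 → 134
134 → 92
92 → 737
737 → 713
713 → 371
371 → 371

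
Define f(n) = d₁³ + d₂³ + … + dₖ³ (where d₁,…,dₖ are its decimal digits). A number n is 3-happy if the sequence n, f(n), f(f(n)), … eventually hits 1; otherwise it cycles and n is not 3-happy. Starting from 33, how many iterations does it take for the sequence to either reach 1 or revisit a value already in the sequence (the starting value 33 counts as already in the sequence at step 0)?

7

33 → 3³ + 3³ = 27 + 27 = 54
54 → 5³ + 4³ = 125 + 64 = 189
189 → 1³ + 8³ + 9³ = 1 + 512 + 729 = 1242
1242 → 1³ + 2³ + 4³ + 2³ = 1 + 8 + 64 + 8 = 81
81 → 8³ + 1³ = 512 + 1 = 513
513 → 5³ + 1³ + 3³ = 125 + 1 + 27 = 153
153 → 1³ + 5³ + 3³ = 1 + 125 + 27 = 153  — 153 repeats.
That took 7 steps.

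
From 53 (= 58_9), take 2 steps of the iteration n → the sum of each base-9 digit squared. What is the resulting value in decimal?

65

53 = (5,8)_9 → 89
89 = (1,0,8)_9 → 65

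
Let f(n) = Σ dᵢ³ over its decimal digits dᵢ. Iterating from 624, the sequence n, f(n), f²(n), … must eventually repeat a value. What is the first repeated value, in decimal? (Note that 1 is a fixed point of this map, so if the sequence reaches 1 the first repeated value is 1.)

624 → 6³ + 2³ + 4³ = 288
288 → 2³ + 8³ + 8³ = 1032
1032 → 1³ + 0³ + 3³ + 2³ = 36
36 → 3³ + 6³ = 243
243 → 2³ + 4³ + 3³ = 99
99 → 9³ + 9³ = 1458
1458 → 1³ + 4³ + 5³ + 8³ = 702
702 → 7³ + 0³ + 2³ = 351
351 → 3³ + 5³ + 1³ = 153
153 → 1³ + 5³ + 3³ = 153  — 153 already appeared earlier.

153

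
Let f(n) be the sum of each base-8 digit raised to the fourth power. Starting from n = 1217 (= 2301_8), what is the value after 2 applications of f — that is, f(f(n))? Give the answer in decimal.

273

1217 = (2,3,0,1)_8 → 2⁴ + 3⁴ + 0⁴ + 1⁴ = 16 + 81 + 0 + 1 = 98
98 = (1,4,2)_8 → 1⁴ + 4⁴ + 2⁴ = 1 + 256 + 16 = 273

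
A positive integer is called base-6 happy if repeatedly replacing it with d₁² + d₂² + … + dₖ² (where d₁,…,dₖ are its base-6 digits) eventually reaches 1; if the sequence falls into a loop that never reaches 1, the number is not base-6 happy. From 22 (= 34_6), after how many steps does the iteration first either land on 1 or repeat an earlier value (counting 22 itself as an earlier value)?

9

22 = (3,4)_6 → 3² + 4² = 25
25 = (4,1)_6 → 4² + 1² = 17
17 = (2,5)_6 → 2² + 5² = 29
29 = (4,5)_6 → 4² + 5² = 41
41 = (1,0,5)_6 → 1² + 0² + 5² = 26
26 = (4,2)_6 → 4² + 2² = 20
20 = (3,2)_6 → 3² + 2² = 13
13 = (2,1)_6 → 2² + 1² = 5
5 = (5)_6 → 5² = 25  — 25 repeats.
That took 9 steps.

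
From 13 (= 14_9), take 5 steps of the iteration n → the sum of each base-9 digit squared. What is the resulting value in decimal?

13 = (1,4)_9 → 1² + 4² = 1 + 16 = 17
17 = (1,8)_9 → 1² + 8² = 1 + 64 = 65
65 = (7,2)_9 → 7² + 2² = 49 + 4 = 53
53 = (5,8)_9 → 5² + 8² = 25 + 64 = 89
89 = (1,0,8)_9 → 1² + 0² + 8² = 1 + 0 + 64 = 65

65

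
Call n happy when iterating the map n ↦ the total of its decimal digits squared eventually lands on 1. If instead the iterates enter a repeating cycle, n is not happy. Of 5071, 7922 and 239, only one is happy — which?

5071: 5071 → 75 → 74 → 65 → 61 → 37 → 58 → 89 → 145 → 42 → 20 → 4 → 16 → 37  — repeats 37 (not happy)
7922: 7922 → 138 → 74 → 65 → 61 → 37 → 58 → 89 → 145 → 42 → 20 → 4 → 16 → 37  — repeats 37 (not happy)
239: 239 → 94 → 97 → 130 → 10 → 1  — reaches 1 (happy)

239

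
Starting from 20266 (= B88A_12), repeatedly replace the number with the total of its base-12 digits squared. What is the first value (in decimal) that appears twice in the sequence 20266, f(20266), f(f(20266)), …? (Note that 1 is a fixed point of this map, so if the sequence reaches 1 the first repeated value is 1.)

25

20266 = (11,8,8,10)_12 → 11² + 8² + 8² + 10² = 121 + 64 + 64 + 100 = 349
349 = (2,5,1)_12 → 2² + 5² + 1² = 4 + 25 + 1 = 30
30 = (2,6)_12 → 2² + 6² = 4 + 36 = 40
40 = (3,4)_12 → 3² + 4² = 9 + 16 = 25
25 = (2,1)_12 → 2² + 1² = 4 + 1 = 5
5 = (5)_12 → 5² = 25  — 25 already appeared earlier.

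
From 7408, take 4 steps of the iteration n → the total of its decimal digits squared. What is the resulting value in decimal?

7408 → 7² + 4² + 0² + 8² = 49 + 16 + 0 + 64 = 129
129 → 1² + 2² + 9² = 1 + 4 + 81 = 86
86 → 8² + 6² = 64 + 36 = 100
100 → 1² + 0² + 0² = 1 + 0 + 0 = 1

1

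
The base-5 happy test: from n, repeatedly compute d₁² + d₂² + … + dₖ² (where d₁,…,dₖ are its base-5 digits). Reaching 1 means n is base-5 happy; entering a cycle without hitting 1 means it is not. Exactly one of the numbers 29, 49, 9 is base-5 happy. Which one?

49

29: 29 → 17 → 13 → 13  — repeats 13 (not base-5 happy)
49: 49 → 33 → 11 → 5 → 1  — reaches 1 (base-5 happy)
9: 9 → 17 → 13 → 13  — repeats 13 (not base-5 happy)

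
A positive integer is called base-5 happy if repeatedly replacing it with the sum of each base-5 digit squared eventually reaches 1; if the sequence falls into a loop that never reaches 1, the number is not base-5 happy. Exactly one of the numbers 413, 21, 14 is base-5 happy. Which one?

413

413: 413 → 23 → 25 → 1  — reaches 1 (base-5 happy)
21: 21 → 17 → 13 → 13  — repeats 13 (not base-5 happy)
14: 14 → 20 → 16 → 10 → 4 → 16  — repeats 16 (not base-5 happy)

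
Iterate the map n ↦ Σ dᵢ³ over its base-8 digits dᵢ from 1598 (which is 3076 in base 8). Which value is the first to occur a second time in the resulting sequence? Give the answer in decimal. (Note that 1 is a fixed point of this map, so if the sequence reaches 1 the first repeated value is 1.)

559

1598 = (3,0,7,6)_8 → 3³ + 0³ + 7³ + 6³ = 27 + 0 + 343 + 216 = 586
586 = (1,1,1,2)_8 → 1³ + 1³ + 1³ + 2³ = 1 + 1 + 1 + 8 = 11
11 = (1,3)_8 → 1³ + 3³ = 1 + 27 = 28
28 = (3,4)_8 → 3³ + 4³ = 27 + 64 = 91
91 = (1,3,3)_8 → 1³ + 3³ + 3³ = 1 + 27 + 27 = 55
55 = (6,7)_8 → 6³ + 7³ = 216 + 343 = 559
559 = (1,0,5,7)_8 → 1³ + 0³ + 5³ + 7³ = 1 + 0 + 125 + 343 = 469
469 = (7,2,5)_8 → 7³ + 2³ + 5³ = 343 + 8 + 125 = 476
476 = (7,3,4)_8 → 7³ + 3³ + 4³ = 343 + 27 + 64 = 434
434 = (6,6,2)_8 → 6³ + 6³ + 2³ = 216 + 216 + 8 = 440
440 = (6,7,0)_8 → 6³ + 7³ + 0³ = 216 + 343 + 0 = 559  — 559 already appeared earlier.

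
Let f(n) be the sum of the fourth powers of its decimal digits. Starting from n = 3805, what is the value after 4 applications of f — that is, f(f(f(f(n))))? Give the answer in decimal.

3805 → 4802
4802 → 4368
4368 → 5729
5729 → 9603

9603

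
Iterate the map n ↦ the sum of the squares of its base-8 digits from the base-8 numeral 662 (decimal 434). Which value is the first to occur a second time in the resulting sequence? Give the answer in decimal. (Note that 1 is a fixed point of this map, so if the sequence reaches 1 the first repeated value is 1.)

1

434 = (6,6,2)_8 → 76
76 = (1,1,4)_8 → 18
18 = (2,2)_8 → 8
8 = (1,0)_8 → 1  — reached the fixed point 1.
1 → 1, so 1 is the first repeated value.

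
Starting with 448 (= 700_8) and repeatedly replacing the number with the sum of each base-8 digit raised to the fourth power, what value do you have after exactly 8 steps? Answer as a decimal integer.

448 = (7,0,0)_8 → 7⁴ + 0⁴ + 0⁴ = 2401
2401 = (4,5,4,1)_8 → 4⁴ + 5⁴ + 4⁴ + 1⁴ = 1138
1138 = (2,1,6,2)_8 → 2⁴ + 1⁴ + 6⁴ + 2⁴ = 1329
1329 = (2,4,6,1)_8 → 2⁴ + 4⁴ + 6⁴ + 1⁴ = 1569
1569 = (3,0,4,1)_8 → 3⁴ + 0⁴ + 4⁴ + 1⁴ = 338
338 = (5,2,2)_8 → 5⁴ + 2⁴ + 2⁴ = 657
657 = (1,2,2,1)_8 → 1⁴ + 2⁴ + 2⁴ + 1⁴ = 34
34 = (4,2)_8 → 4⁴ + 2⁴ = 272

272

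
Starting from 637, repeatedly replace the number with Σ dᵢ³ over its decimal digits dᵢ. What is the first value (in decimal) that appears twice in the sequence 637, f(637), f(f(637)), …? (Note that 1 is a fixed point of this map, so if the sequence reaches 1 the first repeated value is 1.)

637 → 6³ + 3³ + 7³ = 216 + 27 + 343 = 586
586 → 5³ + 8³ + 6³ = 125 + 512 + 216 = 853
853 → 8³ + 5³ + 3³ = 512 + 125 + 27 = 664
664 → 6³ + 6³ + 4³ = 216 + 216 + 64 = 496
496 → 4³ + 9³ + 6³ = 64 + 729 + 216 = 1009
1009 → 1³ + 0³ + 0³ + 9³ = 1 + 0 + 0 + 729 = 730
730 → 7³ + 3³ + 0³ = 343 + 27 + 0 = 370
370 → 3³ + 7³ + 0³ = 27 + 343 + 0 = 370  — 370 already appeared earlier.

370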